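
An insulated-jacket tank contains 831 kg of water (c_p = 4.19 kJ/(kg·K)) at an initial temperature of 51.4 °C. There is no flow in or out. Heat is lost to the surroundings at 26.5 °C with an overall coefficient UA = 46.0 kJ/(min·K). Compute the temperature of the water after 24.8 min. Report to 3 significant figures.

Heat balance on the well-mixed liquid: M c_p dT/dt = −UA(T − T_amb).
dT/dt = (T_ss − T)/τ with T_ss = T_amb = 26.500 °C, τ = M c_p/UA = 831·4.19/46.0 = 75.693 min.
Integrating: T(t) = T_ss + (T₀ − T_ss) e^(−t/τ).
T(24.8) = 26.500 + (24.900)·0.72062 = 44.444 °C.

44.4 °C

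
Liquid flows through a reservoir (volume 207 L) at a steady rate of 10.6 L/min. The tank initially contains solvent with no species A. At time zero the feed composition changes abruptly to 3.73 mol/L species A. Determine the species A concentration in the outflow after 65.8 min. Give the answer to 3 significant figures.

3.60 mol/L

Species balance on the tank: V dC/dt = Q(C_in − C).
Time constant τ = V/Q = 207/10.6 = 19.528 min.
This is linear first-order; C(t) = C_in + (C₀ − C_in) e^(−t/τ).
C(65.8) = 3.73 + (0 − 3.73)·e^(−65.8/19.528) = 3.73 + (-3.7300)·0.034408 = 3.6017 mol/L.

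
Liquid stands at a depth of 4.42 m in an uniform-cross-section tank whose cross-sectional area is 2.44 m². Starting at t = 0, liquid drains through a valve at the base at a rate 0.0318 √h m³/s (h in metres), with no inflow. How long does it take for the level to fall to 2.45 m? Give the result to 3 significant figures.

Unsteady balance on liquid volume: A dh/dt = −0.0318 √h.
Separate and integrate: 2(√h − √h₀) = −(0.0318/A) t.
t = 2A(√h₀ − √h)/0.0318 = 2·2.44·(√4.42 − √2.45)/0.0318
  = 4.8800 × (2.1024 − 1.5652) / 0.0318 = 82.428 s.

82.4 s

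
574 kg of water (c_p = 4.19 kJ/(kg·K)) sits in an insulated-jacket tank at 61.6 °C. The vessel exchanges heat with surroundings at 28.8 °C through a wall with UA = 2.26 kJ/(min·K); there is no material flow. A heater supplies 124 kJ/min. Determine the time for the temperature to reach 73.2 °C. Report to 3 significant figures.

794 min

Heat balance on the well-mixed liquid: M c_p dT/dt = −UA(T − T_amb) + Q̇.
τ = M c_p/UA = 1064.2 min; T_ss = T_amb + Q̇/UA = 28.8 + 124/2.26 = 83.667 °C.
T(t) = T_ss + (T₀ − T_ss)e^(−t/τ); set T = 73.2:
t = −τ ln[(T − T_ss)/(T₀ − T_ss)] = −1064.2 · ln(0.47433) = 793.72 min.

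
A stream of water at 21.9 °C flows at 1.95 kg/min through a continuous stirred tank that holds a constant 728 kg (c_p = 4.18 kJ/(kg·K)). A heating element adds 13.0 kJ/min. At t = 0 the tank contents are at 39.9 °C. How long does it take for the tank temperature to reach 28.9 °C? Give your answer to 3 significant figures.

414 min

M c_p dT/dt = ṁ c_p (T_in − T) + Q̇.
τ = M/ṁ = 373.33 min; T_ss = T_in + Q̇/(ṁ c_p) = 23.495 °C.
T(t) = T_ss + (T₀ − T_ss) e^(−t/τ). Set T = 28.9:
e^(−t/τ) = (28.9 − 23.495)/(39.9 − 23.495) = 0.32948
t = −373.33 · ln(0.32948) = 414.49 min.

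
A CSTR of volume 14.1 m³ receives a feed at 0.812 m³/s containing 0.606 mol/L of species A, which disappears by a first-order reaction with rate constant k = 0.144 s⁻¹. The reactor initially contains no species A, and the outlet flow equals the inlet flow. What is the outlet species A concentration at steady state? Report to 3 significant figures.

0.173 mol/L

Accumulation = in − out − consumed: V dC/dt = Q C_in − Q C − k V C.
Steady state (dC/dt = 0): C_ss = Q C_in/(Q + kV) = C_in/(1 + kV/Q).
C_ss = 0.812·0.606/(0.812 + 0.144·14.1) = 0.49207/2.8424 = 0.17312 mol/L.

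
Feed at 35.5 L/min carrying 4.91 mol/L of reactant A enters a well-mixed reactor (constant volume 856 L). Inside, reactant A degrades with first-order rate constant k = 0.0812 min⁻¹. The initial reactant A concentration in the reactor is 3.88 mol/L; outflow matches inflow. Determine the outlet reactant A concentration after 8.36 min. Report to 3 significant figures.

Accumulation = in − out − consumed: V dC/dt = Q C_in − Q C − k V C.
dC/dt = (Q/V) C_in − (Q/V + k) C; effective rate a = Q/V + k = 0.041472 + 0.0812 = 0.12267 min⁻¹.
C_ss = Q C_in/(Q + kV) = 1.6599 mol/L; C(t) = C_ss + (C₀ − C_ss) e^(−a t).
C(8.36) = 1.6599 + (2.2201)·e^(−0.12267·8.36) = 1.6599 + (2.2201)·0.35860 = 2.4561 mol/L.

2.46 mol/L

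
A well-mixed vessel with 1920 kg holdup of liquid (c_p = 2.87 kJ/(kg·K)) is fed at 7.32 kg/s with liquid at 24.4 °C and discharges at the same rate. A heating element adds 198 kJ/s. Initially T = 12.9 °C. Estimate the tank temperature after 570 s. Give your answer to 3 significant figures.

31.4 °C

M c_p dT/dt = ṁ c_p (T_in − T) + Q̇.
τ = M/ṁ = 262.30 s; T_ss = T_in + Q̇/(ṁ c_p) = 24.4 + 198/(7.32·2.87) = 33.825 °C.
This is linear first-order; T(t) = T_ss + (T₀ − T_ss) e^(−t/τ).
T(570) = 33.825 + (-20.925)·e^(−570/262.30) = 33.825 + (-20.925)·0.11382 = 31.443 °C.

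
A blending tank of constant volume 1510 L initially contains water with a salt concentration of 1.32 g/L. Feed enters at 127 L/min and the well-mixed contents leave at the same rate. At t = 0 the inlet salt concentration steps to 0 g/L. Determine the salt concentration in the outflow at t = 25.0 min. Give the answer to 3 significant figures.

Species balance on the tank: V dC/dt = Q(C_in − C).
So dC/dt = (C_in − C)/τ with τ = V/Q = 1510/127 = 11.890 min.
Solution: C(t) = C_in + (C₀ − C_in) e^(−t/τ).
C(25.0) = 0 + (1.32 − 0)·e^(−25.0/11.890) = 0 + (1.3200)·0.12213 = 0.16121 g/L.

0.161 g/L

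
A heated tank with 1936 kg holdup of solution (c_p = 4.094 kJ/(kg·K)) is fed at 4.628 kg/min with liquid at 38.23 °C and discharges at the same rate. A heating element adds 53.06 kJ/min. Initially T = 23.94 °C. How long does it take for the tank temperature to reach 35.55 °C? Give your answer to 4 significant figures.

M c_p dT/dt = ṁ c_p (T_in − T) + Q̇.
τ = M/ṁ = 418.323 min; T_ss = T_in + Q̇/(ṁ c_p) = 41.0304 °C.
T(t) = T_ss + (T₀ − T_ss) e^(−t/τ). Set T = 35.55:
e^(−t/τ) = (35.55 − 41.0304)/(23.94 − 41.0304) = 0.320673
t = −418.323 · ln(0.320673) = 475.773 min.

475.8 min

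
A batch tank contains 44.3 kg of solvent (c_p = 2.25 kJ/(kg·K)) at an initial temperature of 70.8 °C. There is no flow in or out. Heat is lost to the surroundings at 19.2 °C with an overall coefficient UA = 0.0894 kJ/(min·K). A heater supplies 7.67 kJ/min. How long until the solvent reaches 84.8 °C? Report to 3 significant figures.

M c_p dT/dt = −UA(T − T_amb) + Q̇.
τ = M c_p/UA = 1114.9 min; T_ss = T_amb + Q̇/UA = 19.2 + 7.67/0.0894 = 104.99 °C.
T(t) = T_ss + (T₀ − T_ss)e^(−t/τ); set T = 84.8:
t = −τ ln[(T − T_ss)/(T₀ − T_ss)] = −1114.9 · ln(0.59057) = 587.19 min.

587 min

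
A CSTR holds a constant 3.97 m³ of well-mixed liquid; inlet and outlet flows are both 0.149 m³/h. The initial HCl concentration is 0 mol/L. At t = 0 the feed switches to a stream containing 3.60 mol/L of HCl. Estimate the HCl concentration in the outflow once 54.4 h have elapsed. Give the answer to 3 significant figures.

Mass balance on the solute (V constant): V dC/dt = Q(C_in − C).
So dC/dt = (C_in − C)/τ with τ = V/Q = 3.97/0.149 = 26.644 h.
This is linear first-order; C(t) = C_in + (C₀ − C_in) e^(−t/τ).
C(54.4) = 3.60 + (0 − 3.60)·e^(−54.4/26.644) = 3.60 + (-3.6000)·0.12981 = 3.1327 mol/L.

3.13 mol/L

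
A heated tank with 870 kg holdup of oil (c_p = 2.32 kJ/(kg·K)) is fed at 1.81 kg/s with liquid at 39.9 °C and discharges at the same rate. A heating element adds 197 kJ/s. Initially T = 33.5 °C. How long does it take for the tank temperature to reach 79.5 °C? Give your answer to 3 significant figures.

955 s

M c_p dT/dt = ṁ c_p (T_in − T) + Q̇.
τ = M/ṁ = 480.66 s; T_ss = T_in + Q̇/(ṁ c_p) = 86.814 °C.
T(t) = T_ss + (T₀ − T_ss) e^(−t/τ). Set T = 79.5:
e^(−t/τ) = (79.5 − 86.814)/(33.5 − 86.814) = 0.13718
t = −480.66 · ln(0.13718) = 954.81 s.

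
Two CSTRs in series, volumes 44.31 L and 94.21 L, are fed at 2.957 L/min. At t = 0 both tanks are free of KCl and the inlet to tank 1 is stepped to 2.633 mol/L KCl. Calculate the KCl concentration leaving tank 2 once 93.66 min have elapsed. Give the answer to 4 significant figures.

Time constants: τᵢ = Vᵢ/Q for each well-mixed tank.
τ₁ = 44.31/2.957 = 14.9848 min; τ₂ = 94.21/2.957 = 31.8600 min.
Tank 1: C₁ = C_in(1 − e^(−t/τ₁)). Tank 2 (τ₁ ≠ τ₂): C₂ = C_in[1 − (τ₁ e^(−t/τ₁) − τ₂ e^(−t/τ₂))/(τ₁ − τ₂)].
At t = 93.66: e^(−t/τ₁) = 0.00192980, e^(−t/τ₂) = 0.0528796.
C₂ = 2.633·[1 − (14.9848·0.00192980 − 31.8600·0.0528796)/(-16.8752)] = 2.633·0.901878 = 2.37465 mol/L.

2.375 mol/L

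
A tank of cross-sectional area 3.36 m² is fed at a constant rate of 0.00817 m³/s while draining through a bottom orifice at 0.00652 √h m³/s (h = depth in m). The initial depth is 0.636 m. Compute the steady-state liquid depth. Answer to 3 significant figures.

1.57 m

Unsteady balance on liquid volume: A dh/dt = Q_in − 0.00652 √h. At steady state dh/dt = 0:
Q_in = 0.00652 √h_ss ⇒ √h_ss = 0.00817/0.00652 = 1.2531.
h_ss = 1.2531² = 1.5702 m. (Since h₀ = 0.636 m < h_ss, the level will rise toward this value.)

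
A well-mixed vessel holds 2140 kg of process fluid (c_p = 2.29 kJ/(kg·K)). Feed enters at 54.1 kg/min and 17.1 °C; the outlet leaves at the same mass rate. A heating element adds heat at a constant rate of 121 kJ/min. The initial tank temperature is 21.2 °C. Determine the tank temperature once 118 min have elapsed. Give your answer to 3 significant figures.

Energy balance: M c_p dT/dt = ṁ c_p (T_in − T) + 121.
Rearrange: dT/dt = (T_ss − T)/τ with τ = M/ṁ = 39.556 min and T_ss = T_in + Q̇/(ṁ c_p) = 18.077 °C.
Solution: T(t) = T_ss + (T₀ − T_ss) e^(−t/τ).
T(118) = 18.077 + (3.1233)·e^(−118/39.556) = 18.077 + (3.1233)·0.050636 = 18.235 °C.

18.2 °C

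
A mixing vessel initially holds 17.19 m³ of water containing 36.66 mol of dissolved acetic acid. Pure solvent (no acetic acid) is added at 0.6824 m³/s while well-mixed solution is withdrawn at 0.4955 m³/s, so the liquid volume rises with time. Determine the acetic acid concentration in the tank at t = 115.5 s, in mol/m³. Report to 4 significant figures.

Let m(t) be the amount of acetic acid. Volume: V(t) = V₀ + (Q_in − Q_out) t = 17.19 + 0.186900 t; V(115.5) = 38.7769 m³.
Species balance (pure solvent in): dm/dt = −Q_out · m/V(t).
Separate: dm/m = −Q_out dt/V(t) ⇒ ln(m/m₀) = −(Q_out/(Q_in−Q_out)) ln(V/V₀).
m = m₀ (V₀/V)^(Q_out/(Q_in−Q_out)) = 36.66 × (17.19/38.7769)^(2.65115) = 4.24177 mol.
C = m/V = 4.24177/38.7769 = 0.109389 mol/m³.

0.1094 mol/m³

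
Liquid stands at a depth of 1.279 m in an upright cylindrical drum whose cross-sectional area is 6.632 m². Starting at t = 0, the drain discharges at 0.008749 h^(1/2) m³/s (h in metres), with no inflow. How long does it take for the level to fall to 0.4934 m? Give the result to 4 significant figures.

649.6 s

Accumulation of liquid (constant cross-section A): A dh/dt = −0.008749 √h.
This is separable: 2 d(√h)/dt = −0.008749/A, so √h = √h₀ − (0.008749/(2A)) t.
t = 2A(√h₀ − √h)/0.008749 = 2·6.632·(√1.279 − √0.4934)/0.008749
  = 13.2640 × (1.13093 − 0.702424) / 0.008749 = 649.638 s.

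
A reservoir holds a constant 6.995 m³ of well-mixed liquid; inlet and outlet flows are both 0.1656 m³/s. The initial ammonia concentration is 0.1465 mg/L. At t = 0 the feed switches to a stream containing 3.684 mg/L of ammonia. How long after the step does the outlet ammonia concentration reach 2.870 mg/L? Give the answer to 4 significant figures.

62.06 s

Species balance: V dC/dt = Q(C_in − C) ⇒ τ = V/Q = 42.2403 s.
C(t) = C_in + (C₀ − C_in) e^(−t/τ). Set C = 2.870 and solve for t:
e^(−t/τ) = (C − C_in)/(C₀ − C_in) = (2.870 − 3.684)/(0.1465 − 3.684) = 0.230106
t = −τ ln(…) = 42.2403 × 1.46922 = 62.0601 s.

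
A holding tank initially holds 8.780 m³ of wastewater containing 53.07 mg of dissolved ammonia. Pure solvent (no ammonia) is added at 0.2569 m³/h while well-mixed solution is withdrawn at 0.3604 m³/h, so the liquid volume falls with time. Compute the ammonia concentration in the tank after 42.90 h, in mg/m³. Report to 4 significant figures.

1.051 mg/m³

Total volume: dV/dt = Q_in − Q_out = -0.103500 m³/h, so V(t) = 8.780 − 0.103500 t and V(42.90) = 4.33985 m³.
Species balance (pure solvent in): dm/dt = −Q_out · m/V(t).
Separate: dm/m = −Q_out dt/V(t) ⇒ ln(m/m₀) = −(Q_out/(Q_in−Q_out)) ln(V/V₀).
m = m₀ (V₀/V)^(Q_out/(Q_in−Q_out)) = 53.07 × (8.780/4.33985)^(-3.48213) = 4.56299 mg.
C = m/V = 4.56299/4.33985 = 1.05142 mg/m³.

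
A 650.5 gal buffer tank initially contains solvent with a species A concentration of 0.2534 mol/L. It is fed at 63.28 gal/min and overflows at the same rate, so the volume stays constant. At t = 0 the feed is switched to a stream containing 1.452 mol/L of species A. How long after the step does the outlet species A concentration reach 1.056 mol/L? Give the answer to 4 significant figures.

11.38 min

Species balance: V dC/dt = Q(C_in − C) ⇒ τ = V/Q = 10.2797 min.
C(t) = C_in + (C₀ − C_in) e^(−t/τ). Set C = 1.056 and solve for t:
e^(−t/τ) = (C − C_in)/(C₀ − C_in) = (1.056 − 1.452)/(0.2534 − 1.452) = 0.330385
t = −τ ln(…) = 10.2797 × 1.10750 = 11.3847 min.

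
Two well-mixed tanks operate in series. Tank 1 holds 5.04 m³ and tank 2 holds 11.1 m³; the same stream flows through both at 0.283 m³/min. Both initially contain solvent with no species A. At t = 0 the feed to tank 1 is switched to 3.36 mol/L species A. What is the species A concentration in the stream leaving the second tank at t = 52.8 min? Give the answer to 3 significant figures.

1.90 mol/L

Each tank obeys Vᵢ dCᵢ/dt = Q(Cᵢ₋₁ − Cᵢ), so τᵢ = Vᵢ/Q.
τ₁ = 5.04/0.283 = 17.809 min; τ₂ = 11.1/0.283 = 39.223 min.
Tank 1: C₁ = C_in(1 − e^(−t/τ₁)). Tank 2 (τ₁ ≠ τ₂): C₂ = C_in[1 − (τ₁ e^(−t/τ₁) − τ₂ e^(−t/τ₂))/(τ₁ − τ₂)].
At t = 52.8: e^(−t/τ₁) = 0.051573, e^(−t/τ₂) = 0.26024.
C₂ = 3.36·[1 − (17.809·0.051573 − 39.223·0.26024)/(-21.413)] = 3.36·0.56622 = 1.9025 mol/L.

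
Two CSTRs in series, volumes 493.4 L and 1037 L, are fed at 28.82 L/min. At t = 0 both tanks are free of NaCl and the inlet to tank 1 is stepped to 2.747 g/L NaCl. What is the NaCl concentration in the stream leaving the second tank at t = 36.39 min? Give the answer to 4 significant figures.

Species balance on tank i: dCᵢ/dt = (Cᵢ₋₁ − Cᵢ)/τᵢ with τᵢ = Vᵢ/Q.
τ₁ = 493.4/28.82 = 17.1201 min; τ₂ = 1037/28.82 = 35.9820 min.
Solving the cascade with C₁(0)=C₂(0)=0 gives C₂(t) = C_in[1 − (τ₁ e^(−t/τ₁) − τ₂ e^(−t/τ₂))/(τ₁ − τ₂)].
At t = 36.39: e^(−t/τ₁) = 0.119364, e^(−t/τ₂) = 0.363731.
C₂ = 2.747·[1 − (17.1201·0.119364 − 35.9820·0.363731)/(-18.8619)] = 2.747·0.414468 = 1.13854 g/L.

1.139 g/L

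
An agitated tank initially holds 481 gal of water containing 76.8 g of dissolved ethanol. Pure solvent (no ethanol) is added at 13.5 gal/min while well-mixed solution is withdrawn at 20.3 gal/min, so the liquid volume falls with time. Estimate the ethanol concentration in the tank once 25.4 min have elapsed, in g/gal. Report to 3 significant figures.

0.0660 g/gal

Let m(t) be the amount of ethanol. Volume: V(t) = V₀ + (Q_in − Q_out) t = 481 − 6.8000 t; V(25.4) = 308.28 gal.
Species balance (pure solvent in): dm/dt = −Q_out · m/V(t).
Separate: dm/m = −Q_out dt/V(t) ⇒ ln(m/m₀) = −(Q_out/(Q_in−Q_out)) ln(V/V₀).
m = m₀ (V₀/V)^(Q_out/(Q_in−Q_out)) = 76.8 × (481/308.28)^(-2.9853) = 20.352 g.
C = m/V = 20.352/308.28 = 0.066017 g/gal.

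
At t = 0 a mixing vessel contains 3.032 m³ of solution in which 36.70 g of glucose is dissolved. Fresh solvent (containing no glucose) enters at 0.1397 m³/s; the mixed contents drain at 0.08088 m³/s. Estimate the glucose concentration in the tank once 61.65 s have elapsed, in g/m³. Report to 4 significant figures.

1.869 g/m³

Total volume: dV/dt = Q_in − Q_out = 0.0588200 m³/s, so V(t) = 3.032 + 0.0588200 t and V(61.65) = 6.65825 m³.
No glucose enters, so dm/dt = −Q_out · (m/V).
dm/m = −Q_out dt/(V₀ + 0.0588200 t); integrating gives ln(m/m₀) = −(Q_out/(Q_in−Q_out)) ln(V/V₀).
m = m₀ (V₀/V)^(Q_out/(Q_in−Q_out)) = 36.70 × (3.032/6.65825)^(1.37504) = 12.4425 g.
C = m/V = 12.4425/6.65825 = 1.86874 g/m³.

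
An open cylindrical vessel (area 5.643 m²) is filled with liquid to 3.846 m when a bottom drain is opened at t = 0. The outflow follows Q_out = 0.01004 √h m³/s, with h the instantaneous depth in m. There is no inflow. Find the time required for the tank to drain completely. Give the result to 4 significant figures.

A dh/dt = −Q_out = −0.01004 √h.
Separate and integrate: 2(√h − √h₀) = −(0.01004/A) t.
Set h = 0: 2√h₀ = (0.01004/A) t_empty ⇒ t_empty = 2A√h₀/0.01004.
t_empty = 2·5.643·√3.846/0.01004 = 11.2860·1.96112/0.01004 = 2204.50 s.

2205 s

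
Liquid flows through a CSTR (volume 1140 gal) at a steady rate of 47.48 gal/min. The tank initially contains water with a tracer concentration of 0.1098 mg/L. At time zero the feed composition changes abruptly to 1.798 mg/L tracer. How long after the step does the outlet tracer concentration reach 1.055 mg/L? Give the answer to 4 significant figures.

Species balance: V dC/dt = Q(C_in − C) ⇒ τ = V/Q = 24.0101 min.
C(t) = C_in + (C₀ − C_in) e^(−t/τ). Set C = 1.055 and solve for t:
e^(−t/τ) = (C − C_in)/(C₀ − C_in) = (1.055 − 1.798)/(0.1098 − 1.798) = 0.440114
t = −τ ln(…) = 24.0101 × 0.820722 = 19.7056 min.

19.71 min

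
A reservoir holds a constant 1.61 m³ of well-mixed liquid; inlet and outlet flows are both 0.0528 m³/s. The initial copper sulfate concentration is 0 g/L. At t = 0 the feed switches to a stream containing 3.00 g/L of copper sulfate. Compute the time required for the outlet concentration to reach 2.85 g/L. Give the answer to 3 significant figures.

Species balance: V dC/dt = Q(C_in − C) ⇒ τ = V/Q = 30.492 s.
C(t) = C_in + (C₀ − C_in) e^(−t/τ). Set C = 2.85 and solve for t:
e^(−t/τ) = (C − C_in)/(C₀ − C_in) = (2.85 − 3.00)/(0 − 3.00) = 0.050000
t = −τ ln(…) = 30.492 × 2.9957 = 91.347 s.

91.3 s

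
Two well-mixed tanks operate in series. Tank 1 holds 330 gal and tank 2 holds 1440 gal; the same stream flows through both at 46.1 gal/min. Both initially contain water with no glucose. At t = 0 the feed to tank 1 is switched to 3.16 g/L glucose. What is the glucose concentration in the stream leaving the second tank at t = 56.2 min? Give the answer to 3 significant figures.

2.48 g/L

Species balance on tank i: dCᵢ/dt = (Cᵢ₋₁ − Cᵢ)/τᵢ with τᵢ = Vᵢ/Q.
τ₁ = 330/46.1 = 7.1584 min; τ₂ = 1440/46.1 = 31.236 min.
Tank 1: C₁ = C_in(1 − e^(−t/τ₁)). Tank 2 (τ₁ ≠ τ₂): C₂ = C_in[1 − (τ₁ e^(−t/τ₁) − τ₂ e^(−t/τ₂))/(τ₁ − τ₂)].
At t = 56.2: e^(−t/τ₁) = 0.00038937, e^(−t/τ₂) = 0.16543.
C₂ = 3.16·[1 − (7.1584·0.00038937 − 31.236·0.16543)/(-24.078)] = 3.16·0.78550 = 2.4822 g/L.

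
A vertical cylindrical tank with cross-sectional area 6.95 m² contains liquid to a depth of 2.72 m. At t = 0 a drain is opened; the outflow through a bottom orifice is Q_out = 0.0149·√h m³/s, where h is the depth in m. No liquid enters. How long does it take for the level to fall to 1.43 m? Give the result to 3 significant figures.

A dh/dt = −Q_out = −0.0149 √h.
∫ h^(−1/2) dh = −(0.0149/A) ∫ dt, giving 2√h = 2√h₀ − (0.0149/A) t.
t = 2A(√h₀ − √h)/0.0149 = 2·6.95·(√2.72 − √1.43)/0.0149
  = 13.900 × (1.6492 − 1.1958) / 0.0149 = 422.99 s.

423 s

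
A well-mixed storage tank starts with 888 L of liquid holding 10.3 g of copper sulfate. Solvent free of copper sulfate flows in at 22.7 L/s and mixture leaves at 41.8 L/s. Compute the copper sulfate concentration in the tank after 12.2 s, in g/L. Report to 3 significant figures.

Total volume: dV/dt = Q_in − Q_out = -19.100 L/s, so V(t) = 888 − 19.100 t and V(12.2) = 654.98 L.
Solute balance: dm/dt = 0 − Q_out C = −Q_out m/V(t).
dm/m = −Q_out dt/(V₀ − 19.100 t); integrating gives ln(m/m₀) = −(Q_out/(Q_in−Q_out)) ln(V/V₀).
m = m₀ (V₀/V)^(Q_out/(Q_in−Q_out)) = 10.3 × (888/654.98)^(-2.1885) = 5.2912 g.
C = m/V = 5.2912/654.98 = 0.0080784 g/L.

0.00808 g/L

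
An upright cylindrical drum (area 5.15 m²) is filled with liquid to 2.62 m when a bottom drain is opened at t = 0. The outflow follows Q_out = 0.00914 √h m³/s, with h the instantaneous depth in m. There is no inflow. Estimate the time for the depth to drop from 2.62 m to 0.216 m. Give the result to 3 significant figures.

Unsteady balance on liquid volume: A dh/dt = −0.00914 √h.
This is separable: 2 d(√h)/dt = −0.00914/A, so √h = √h₀ − (0.00914/(2A)) t.
t = 2A(√h₀ − √h)/0.00914 = 2·5.15·(√2.62 − √0.216)/0.00914
  = 10.300 × (1.6186 − 0.46476) / 0.00914 = 1300.3 s.

1300 s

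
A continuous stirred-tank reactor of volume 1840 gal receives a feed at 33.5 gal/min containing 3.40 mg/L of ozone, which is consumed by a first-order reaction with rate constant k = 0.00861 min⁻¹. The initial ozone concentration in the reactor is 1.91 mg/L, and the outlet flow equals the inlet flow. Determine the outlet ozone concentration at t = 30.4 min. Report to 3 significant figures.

Species balance: V dC/dt = Q C_in − Q C − k V C.
dC/dt = (Q/V) C_in − (Q/V + k) C; effective rate a = Q/V + k = 0.018207 + 0.00861 = 0.026817 min⁻¹.
C_ss = Q C_in/(Q + kV) = 2.3084 mg/L; C(t) = C_ss + (C₀ − C_ss) e^(−a t).
C(30.4) = 2.3084 + (-0.39836)·e^(−0.026817·30.4) = 2.3084 + (-0.39836)·0.44254 = 2.1321 mg/L.

2.13 mg/L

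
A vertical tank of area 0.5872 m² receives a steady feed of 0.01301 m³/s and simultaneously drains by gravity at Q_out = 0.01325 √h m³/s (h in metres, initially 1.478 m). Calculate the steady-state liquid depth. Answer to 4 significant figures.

0.9641 m

Volume balance on the tank: A dh/dt = Q_in − 0.01325 √h. At steady state dh/dt = 0:
Q_in = 0.01325 √h_ss ⇒ √h_ss = 0.01301/0.01325 = 0.981887.
h_ss = 0.981887² = 0.964102 m. (Since h₀ = 1.478 m > h_ss, the level will fall toward this value.)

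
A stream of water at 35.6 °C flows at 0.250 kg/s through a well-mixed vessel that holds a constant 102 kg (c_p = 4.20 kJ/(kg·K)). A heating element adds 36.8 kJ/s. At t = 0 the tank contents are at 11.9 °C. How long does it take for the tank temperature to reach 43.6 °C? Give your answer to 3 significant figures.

M c_p dT/dt = ṁ c_p (T_in − T) + Q̇.
τ = M/ṁ = 408.00 s; T_ss = T_in + Q̇/(ṁ c_p) = 70.648 °C.
T(t) = T_ss + (T₀ − T_ss) e^(−t/τ). Set T = 43.6:
e^(−t/τ) = (43.6 − 70.648)/(11.9 − 70.648) = 0.46040
t = −408.00 · ln(0.46040) = 316.47 s.

316 s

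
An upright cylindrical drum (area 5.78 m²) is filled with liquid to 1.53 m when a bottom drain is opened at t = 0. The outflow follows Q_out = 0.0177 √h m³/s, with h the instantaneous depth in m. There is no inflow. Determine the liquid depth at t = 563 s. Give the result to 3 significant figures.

Volume balance on the tank: A dh/dt = −0.0177 √h.
Separate and integrate: 2(√h − √h₀) = −(0.0177/A) t.
√h = √1.53 − 0.0177·563/(2·5.78) = 1.2369 − 0.86203 = 0.37490.
h = 0.37490² = 0.14055 m.

0.141 m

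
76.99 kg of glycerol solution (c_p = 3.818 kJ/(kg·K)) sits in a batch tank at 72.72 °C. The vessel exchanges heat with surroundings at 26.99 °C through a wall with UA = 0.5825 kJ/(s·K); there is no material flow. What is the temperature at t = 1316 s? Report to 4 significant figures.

M c_p dT/dt = −UA(T − T_amb).
dT/dt = (T_ss − T)/τ with T_ss = T_amb = 26.9900 °C, τ = M c_p/UA = 76.99·3.818/0.5825 = 504.631 s.
T approaches T_ss exponentially: T(t) = T_ss + (T₀ − T_ss) e^(−t/τ).
T(1316) = 26.9900 + (45.7300)·0.0736933 = 30.3600 °C.

30.36 °C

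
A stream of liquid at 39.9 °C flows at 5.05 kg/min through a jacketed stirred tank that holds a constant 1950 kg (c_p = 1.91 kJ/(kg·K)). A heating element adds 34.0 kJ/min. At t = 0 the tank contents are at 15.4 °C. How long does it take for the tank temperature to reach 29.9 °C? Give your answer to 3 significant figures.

Heat balance on the well-mixed liquid: M c_p dT/dt = ṁ c_p (T_in − T) + 34.0.
τ = M/ṁ = 386.14 min; T_ss = T_in + Q̇/(ṁ c_p) = 43.425 °C.
T(t) = T_ss + (T₀ − T_ss) e^(−t/τ). Set T = 29.9:
e^(−t/τ) = (29.9 − 43.425)/(15.4 − 43.425) = 0.48260
t = −386.14 · ln(0.48260) = 281.32 min.

281 min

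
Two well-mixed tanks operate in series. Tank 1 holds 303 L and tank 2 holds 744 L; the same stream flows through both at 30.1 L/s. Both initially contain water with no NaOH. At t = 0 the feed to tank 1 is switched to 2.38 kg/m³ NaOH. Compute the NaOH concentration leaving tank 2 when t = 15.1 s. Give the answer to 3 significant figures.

Time constants: τᵢ = Vᵢ/Q for each well-mixed tank.
τ₁ = 303/30.1 = 10.066 s; τ₂ = 744/30.1 = 24.718 s.
Tank 1: C₁ = C_in(1 − e^(−t/τ₁)). Tank 2 (τ₁ ≠ τ₂): C₂ = C_in[1 − (τ₁ e^(−t/τ₁) − τ₂ e^(−t/τ₂))/(τ₁ − τ₂)].
At t = 15.1: e^(−t/τ₁) = 0.22312, e^(−t/τ₂) = 0.54286.
C₂ = 2.38·[1 − (10.066·0.22312 − 24.718·0.54286)/(-14.651)] = 2.38·0.23745 = 0.56514 kg/m³.

0.565 kg/m³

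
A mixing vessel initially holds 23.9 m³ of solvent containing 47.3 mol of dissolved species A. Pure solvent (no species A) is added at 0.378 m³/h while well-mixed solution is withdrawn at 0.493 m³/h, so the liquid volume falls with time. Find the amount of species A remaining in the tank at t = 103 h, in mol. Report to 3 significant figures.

2.52 mol

Let m(t) be the amount of species A. Volume: V(t) = V₀ + (Q_in − Q_out) t = 23.9 − 0.11500 t; V(103) = 12.055 m³.
No species A enters, so dm/dt = −Q_out · (m/V).
dm/m = −Q_out dt/(V₀ − 0.11500 t); integrating gives ln(m/m₀) = −(Q_out/(Q_in−Q_out)) ln(V/V₀).
m = m₀ (V₀/V)^(Q_out/(Q_in−Q_out)) = 47.3 × (23.9/12.055)^(-4.2870) = 2.5156 mol.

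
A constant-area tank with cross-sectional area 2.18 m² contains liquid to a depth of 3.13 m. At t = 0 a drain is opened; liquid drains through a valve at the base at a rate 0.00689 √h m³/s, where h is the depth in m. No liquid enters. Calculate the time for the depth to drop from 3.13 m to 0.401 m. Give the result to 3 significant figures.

719 s

Mass balance (ρ constant): A dh/dt = −0.00689 √h.
This is separable: 2 d(√h)/dt = −0.00689/A, so √h = √h₀ − (0.00689/(2A)) t.
t = 2A(√h₀ − √h)/0.00689 = 2·2.18·(√3.13 − √0.401)/0.00689
  = 4.3600 × (1.7692 − 0.63325) / 0.00689 = 718.82 s.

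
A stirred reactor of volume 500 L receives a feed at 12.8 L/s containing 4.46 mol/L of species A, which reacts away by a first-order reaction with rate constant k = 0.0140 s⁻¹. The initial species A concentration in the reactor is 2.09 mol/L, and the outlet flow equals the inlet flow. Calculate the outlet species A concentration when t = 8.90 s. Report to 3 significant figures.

V dC/dt = Q(C_in − C) − k V C.
This is linear with rate a = Q/V + k = 0.039600 s⁻¹.
C_ss = Q C_in/(Q + kV) = 2.8832 mol/L; C(t) = C_ss + (C₀ − C_ss) e^(−a t).
C(8.90) = 2.8832 + (-0.79323)·e^(−0.039600·8.90) = 2.8832 + (-0.79323)·0.70297 = 2.3256 mol/L.

2.33 mol/L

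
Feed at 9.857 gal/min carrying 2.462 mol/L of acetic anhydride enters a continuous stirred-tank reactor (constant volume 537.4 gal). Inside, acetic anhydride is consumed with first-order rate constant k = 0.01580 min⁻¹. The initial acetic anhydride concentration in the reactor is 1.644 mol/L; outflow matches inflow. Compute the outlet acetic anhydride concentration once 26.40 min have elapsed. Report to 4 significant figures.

V dC/dt = Q(C_in − C) − k V C.
dC/dt = (Q/V) C_in − (Q/V + k) C; effective rate a = Q/V + k = 0.0183420 + 0.01580 = 0.0341420 min⁻¹.
C_ss = Q C_in/(Q + kV) = 1.32265 mol/L; C(t) = C_ss + (C₀ − C_ss) e^(−a t).
C(26.40) = 1.32265 + (0.321347)·e^(−0.0341420·26.40) = 1.32265 + (0.321347)·0.406021 = 1.45313 mol/L.

1.453 mol/L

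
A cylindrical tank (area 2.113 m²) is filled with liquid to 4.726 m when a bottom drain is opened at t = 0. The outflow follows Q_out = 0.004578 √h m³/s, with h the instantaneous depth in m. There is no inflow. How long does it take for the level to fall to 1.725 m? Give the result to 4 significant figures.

Volume balance on the tank: A dh/dt = −0.004578 √h.
This is separable: 2 d(√h)/dt = −0.004578/A, so √h = √h₀ − (0.004578/(2A)) t.
t = 2A(√h₀ − √h)/0.004578 = 2·2.113·(√4.726 − √1.725)/0.004578
  = 4.22600 × (2.17394 − 1.31339) / 0.004578 = 794.377 s.

794.4 s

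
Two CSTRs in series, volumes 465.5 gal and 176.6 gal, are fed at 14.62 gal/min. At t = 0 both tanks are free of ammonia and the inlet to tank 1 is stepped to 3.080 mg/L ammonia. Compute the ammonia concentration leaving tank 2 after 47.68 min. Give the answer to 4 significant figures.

Each tank obeys Vᵢ dCᵢ/dt = Q(Cᵢ₋₁ − Cᵢ), so τᵢ = Vᵢ/Q.
τ₁ = 465.5/14.62 = 31.8399 min; τ₂ = 176.6/14.62 = 12.0793 min.
Solving the cascade with C₁(0)=C₂(0)=0 gives C₂(t) = C_in[1 − (τ₁ e^(−t/τ₁) − τ₂ e^(−t/τ₂))/(τ₁ − τ₂)].
At t = 47.68: e^(−t/τ₁) = 0.223691, e^(−t/τ₂) = 0.0193080.
C₂ = 3.080·[1 − (31.8399·0.223691 − 12.0793·0.0193080)/(19.7606)] = 3.080·0.651373 = 2.00623 mg/L.

2.006 mg/L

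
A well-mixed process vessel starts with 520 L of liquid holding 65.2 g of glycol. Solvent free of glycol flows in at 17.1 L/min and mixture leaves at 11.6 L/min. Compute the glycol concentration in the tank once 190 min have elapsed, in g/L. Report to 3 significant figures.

Total volume: dV/dt = Q_in − Q_out = 5.5000 L/min, so V(t) = 520 + 5.5000 t and V(190) = 1565.0 L.
Solute balance: dm/dt = 0 − Q_out C = −Q_out m/V(t).
Separate: dm/m = −Q_out dt/V(t) ⇒ ln(m/m₀) = −(Q_out/(Q_in−Q_out)) ln(V/V₀).
m = m₀ (V₀/V)^(Q_out/(Q_in−Q_out)) = 65.2 × (520/1565.0)^(2.1091) = 6.3830 g.
C = m/V = 6.3830/1565.0 = 0.0040786 g/L.

0.00408 g/L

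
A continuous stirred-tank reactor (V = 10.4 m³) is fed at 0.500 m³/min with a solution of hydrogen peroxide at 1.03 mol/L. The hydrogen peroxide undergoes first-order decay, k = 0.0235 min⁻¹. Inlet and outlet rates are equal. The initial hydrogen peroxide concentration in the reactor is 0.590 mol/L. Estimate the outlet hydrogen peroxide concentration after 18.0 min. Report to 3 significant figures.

Accumulation = in − out − consumed: V dC/dt = Q C_in − Q C − k V C.
This is linear with rate a = Q/V + k = 0.071577 min⁻¹.
C_ss = Q C_in/(Q + kV) = 0.69183 mol/L; C(t) = C_ss + (C₀ − C_ss) e^(−a t).
C(18.0) = 0.69183 + (-0.10183)·e^(−0.071577·18.0) = 0.69183 + (-0.10183)·0.27572 = 0.66376 mol/L.

0.664 mol/L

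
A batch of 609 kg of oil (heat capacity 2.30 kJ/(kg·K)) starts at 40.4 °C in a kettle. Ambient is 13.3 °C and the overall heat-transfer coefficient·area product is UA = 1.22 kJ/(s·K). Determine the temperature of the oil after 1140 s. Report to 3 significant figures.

23.3 °C

First-law balance (no shaft work): M c_p dT/dt = −UA(T − T_amb).
dT/dt = (T_ss − T)/τ with T_ss = T_amb = 13.300 °C, τ = M c_p/UA = 609·2.30/1.22 = 1148.1 s.
Solution: T(t) = T_ss + (T₀ − T_ss) e^(−t/τ).
T(1140) = 13.300 + (27.100)·0.37049 = 23.340 °C.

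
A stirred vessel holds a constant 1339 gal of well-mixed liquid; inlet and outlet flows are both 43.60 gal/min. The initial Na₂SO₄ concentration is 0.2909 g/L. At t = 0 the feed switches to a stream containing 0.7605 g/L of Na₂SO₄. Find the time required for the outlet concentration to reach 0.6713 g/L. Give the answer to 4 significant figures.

Unsteady species balance (constant V, well mixed): V dC/dt = Q(C_in − C), so τ = V/Q = 30.7110 min.
C(t) = C_in + (C₀ − C_in) e^(−t/τ). Set C = 0.6713 and solve for t:
e^(−t/τ) = (C − C_in)/(C₀ − C_in) = (0.6713 − 0.7605)/(0.2909 − 0.7605) = 0.189949
t = −τ ln(…) = 30.7110 × 1.66100 = 51.0110 min.

51.01 min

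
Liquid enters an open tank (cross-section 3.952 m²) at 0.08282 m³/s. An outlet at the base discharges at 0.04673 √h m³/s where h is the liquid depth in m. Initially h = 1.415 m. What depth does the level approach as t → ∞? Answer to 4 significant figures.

Level balance: A dh/dt = 0.08282 − 0.04673 √h. Setting dh/dt = 0:
Q_in = 0.04673 √h_ss ⇒ √h_ss = 0.08282/0.04673 = 1.77231.
h_ss = 1.77231² = 3.14108 m. (Since h₀ = 1.415 m < h_ss, the level will rise toward this value.)

3.141 m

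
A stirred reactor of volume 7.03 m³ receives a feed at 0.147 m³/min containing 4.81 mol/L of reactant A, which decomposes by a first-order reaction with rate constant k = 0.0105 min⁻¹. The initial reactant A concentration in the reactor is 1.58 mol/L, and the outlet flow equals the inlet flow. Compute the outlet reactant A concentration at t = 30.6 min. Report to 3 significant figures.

Accumulation = in − out − consumed: V dC/dt = Q C_in − Q C − k V C.
dC/dt = (Q/V) C_in − (Q/V + k) C; effective rate a = Q/V + k = 0.020910 + 0.0105 = 0.031410 min⁻¹.
C_ss = Q C_in/(Q + kV) = 3.2021 mol/L; C(t) = C_ss + (C₀ − C_ss) e^(−a t).
C(30.6) = 3.2021 + (-1.6221)·e^(−0.031410·30.6) = 3.2021 + (-1.6221)·0.38245 = 2.5817 mol/L.

2.58 mol/L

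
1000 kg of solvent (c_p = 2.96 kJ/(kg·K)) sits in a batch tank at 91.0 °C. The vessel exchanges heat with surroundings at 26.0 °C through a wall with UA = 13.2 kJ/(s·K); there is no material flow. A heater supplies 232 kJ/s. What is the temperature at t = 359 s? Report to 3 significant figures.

53.1 °C

M c_p dT/dt = −UA(T − T_amb) + Q̇.
dT/dt = (T_ss − T)/τ with T_ss = T_amb + Q̇/UA = 26.0 + 232/13.2 = 43.576 °C, τ = M c_p/UA = 1000·2.96/13.2 = 224.24 s.
T approaches T_ss exponentially: T(t) = T_ss + (T₀ − T_ss) e^(−t/τ).
T(359) = 43.576 + (47.424)·0.20171 = 53.141 °C.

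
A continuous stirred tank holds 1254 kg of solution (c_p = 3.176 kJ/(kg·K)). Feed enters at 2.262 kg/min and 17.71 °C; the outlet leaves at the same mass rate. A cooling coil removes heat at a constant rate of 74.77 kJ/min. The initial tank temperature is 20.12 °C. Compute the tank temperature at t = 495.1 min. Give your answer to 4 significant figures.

M c_p dT/dt = ṁ c_p (T_in − T) − Q̇.
τ = M/ṁ = 554.377 min; T_ss = T_in − Q̇/(ṁ c_p) = 17.71 − 74.77/(2.262·3.176) = 7.30231 °C.
This is linear first-order; T(t) = T_ss + (T₀ − T_ss) e^(−t/τ).
T(495.1) = 7.30231 + (12.8177)·e^(−495.1/554.377) = 7.30231 + (12.8177)·0.409395 = 12.5498 °C.

12.55 °C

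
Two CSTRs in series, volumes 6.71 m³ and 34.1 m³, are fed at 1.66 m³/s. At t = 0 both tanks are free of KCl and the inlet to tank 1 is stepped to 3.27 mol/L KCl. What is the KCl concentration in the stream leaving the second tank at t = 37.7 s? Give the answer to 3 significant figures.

Each tank obeys Vᵢ dCᵢ/dt = Q(Cᵢ₋₁ − Cᵢ), so τᵢ = Vᵢ/Q.
τ₁ = 6.71/1.66 = 4.0422 s; τ₂ = 34.1/1.66 = 20.542 s.
Tank 1: C₁ = C_in(1 − e^(−t/τ₁)). Tank 2 (τ₁ ≠ τ₂): C₂ = C_in[1 − (τ₁ e^(−t/τ₁) − τ₂ e^(−t/τ₂))/(τ₁ − τ₂)].
At t = 37.7: e^(−t/τ₁) = 8.9018e-05, e^(−t/τ₂) = 0.15957.
C₂ = 3.27·[1 − (4.0422·8.9018e-05 − 20.542·0.15957)/(-16.500)] = 3.27·0.80136 = 2.6204 mol/L.

2.62 mol/L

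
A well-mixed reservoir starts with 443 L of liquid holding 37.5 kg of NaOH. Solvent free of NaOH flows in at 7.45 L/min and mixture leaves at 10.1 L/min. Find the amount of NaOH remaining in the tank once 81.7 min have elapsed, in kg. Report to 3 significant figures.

2.91 kg

Total volume: dV/dt = Q_in − Q_out = -2.6500 L/min, so V(t) = 443 − 2.6500 t and V(81.7) = 226.50 L.
Solute balance: dm/dt = 0 − Q_out C = −Q_out m/V(t).
dm/m = −Q_out dt/(V₀ − 2.6500 t); integrating gives ln(m/m₀) = −(Q_out/(Q_in−Q_out)) ln(V/V₀).
m = m₀ (V₀/V)^(Q_out/(Q_in−Q_out)) = 37.5 × (443/226.50)^(-3.8113) = 2.9082 kg.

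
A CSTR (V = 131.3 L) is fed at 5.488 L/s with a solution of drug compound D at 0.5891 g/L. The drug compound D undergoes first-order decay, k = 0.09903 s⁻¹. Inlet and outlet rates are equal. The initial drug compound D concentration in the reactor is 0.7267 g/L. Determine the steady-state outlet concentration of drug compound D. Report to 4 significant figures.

0.1748 g/L

Species balance: V dC/dt = Q C_in − Q C − k V C.
At steady state: 0 = Q C_in − (Q + kV) C_ss, so C_ss = Q C_in/(Q + kV).
C_ss = 5.488·0.5891/(5.488 + 0.09903·131.3) = 3.23298/18.4906 = 0.174844 g/L.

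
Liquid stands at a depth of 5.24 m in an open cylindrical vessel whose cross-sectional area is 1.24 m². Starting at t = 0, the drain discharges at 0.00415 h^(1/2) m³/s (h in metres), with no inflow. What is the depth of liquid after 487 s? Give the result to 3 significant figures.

A dh/dt = −Q_out = −0.00415 √h.
Separate and integrate: 2(√h − √h₀) = −(0.00415/A) t.
√h = √5.24 − 0.00415·487/(2·1.24) = 2.2891 − 0.81494 = 1.4742.
h = 1.4742² = 2.1732 m.

2.17 m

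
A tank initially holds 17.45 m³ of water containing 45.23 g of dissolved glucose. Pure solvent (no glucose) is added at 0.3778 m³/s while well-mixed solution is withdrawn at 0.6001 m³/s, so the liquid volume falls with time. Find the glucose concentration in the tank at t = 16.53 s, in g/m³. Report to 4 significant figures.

1.734 g/m³

Total volume: dV/dt = Q_in − Q_out = -0.222300 m³/s, so V(t) = 17.45 − 0.222300 t and V(16.53) = 13.7754 m³.
Species balance (pure solvent in): dm/dt = −Q_out · m/V(t).
dm/m = −Q_out dt/(V₀ − 0.222300 t); integrating gives ln(m/m₀) = −(Q_out/(Q_in−Q_out)) ln(V/V₀).
m = m₀ (V₀/V)^(Q_out/(Q_in−Q_out)) = 45.23 × (17.45/13.7754)^(-2.69951) = 23.8896 g.
C = m/V = 23.8896/13.7754 = 1.73423 g/m³.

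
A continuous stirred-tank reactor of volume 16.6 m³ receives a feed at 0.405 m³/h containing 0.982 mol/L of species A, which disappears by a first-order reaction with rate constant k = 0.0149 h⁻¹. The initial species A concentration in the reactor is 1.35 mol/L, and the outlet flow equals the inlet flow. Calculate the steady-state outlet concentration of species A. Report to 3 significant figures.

V dC/dt = Q(C_in − C) − k V C.
Steady state (dC/dt = 0): C_ss = Q C_in/(Q + kV) = C_in/(1 + kV/Q).
C_ss = 0.405·0.982/(0.405 + 0.0149·16.6) = 0.39771/0.65234 = 0.60967 mol/L.

0.610 mol/L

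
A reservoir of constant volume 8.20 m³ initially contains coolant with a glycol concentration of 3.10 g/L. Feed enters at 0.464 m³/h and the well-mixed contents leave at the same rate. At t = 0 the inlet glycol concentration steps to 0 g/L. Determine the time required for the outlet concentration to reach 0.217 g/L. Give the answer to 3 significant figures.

47.0 h

Species balance: V dC/dt = Q(C_in − C) ⇒ τ = V/Q = 17.672 h.
C(t) = C_in + (C₀ − C_in) e^(−t/τ). Set C = 0.217 and solve for t:
e^(−t/τ) = (C − C_in)/(C₀ − C_in) = (0.217 − 0)/(3.10 − 0) = 0.070000
t = −τ ln(…) = 17.672 × 2.6593 = 46.996 h.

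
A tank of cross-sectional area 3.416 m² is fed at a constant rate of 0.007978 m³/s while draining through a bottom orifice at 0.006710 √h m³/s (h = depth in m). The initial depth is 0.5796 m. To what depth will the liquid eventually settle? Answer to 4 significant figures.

Level balance: A dh/dt = 0.007978 − 0.006710 √h. Setting dh/dt = 0:
Q_in = 0.006710 √h_ss ⇒ √h_ss = 0.007978/0.006710 = 1.18897.
h_ss = 1.18897² = 1.41365 m. (Since h₀ = 0.5796 m < h_ss, the level will rise toward this value.)

1.414 m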